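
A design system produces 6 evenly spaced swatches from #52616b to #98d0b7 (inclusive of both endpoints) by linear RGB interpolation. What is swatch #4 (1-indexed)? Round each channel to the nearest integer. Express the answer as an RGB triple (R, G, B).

With 6 swatches and endpoints inclusive, swatch 4 sits at t = (4 − 1)/(6 − 1) = 3/5 ≈ 0.6.
#52616b → (82, 97, 107); #98d0b7 → (152, 208, 183).
R = 82 + 0.6 × (152 − 82) = 124 → 124
G = 97 + 0.6 × (208 − 97) = 163.6 → 164
B = 107 + 0.6 × (183 − 107) = 152.6 → 153

(124, 164, 153)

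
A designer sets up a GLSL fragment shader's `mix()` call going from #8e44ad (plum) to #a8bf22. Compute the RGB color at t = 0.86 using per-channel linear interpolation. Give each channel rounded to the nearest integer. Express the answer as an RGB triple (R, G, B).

#8e44ad → (142, 68, 173); #a8bf22 → (168, 191, 34).
R = 142 + 0.86 × (168 − 142) = 142 + 0.86 × 26 = 164.36 → 164
G = 68 + 0.86 × (191 − 68) = 68 + 0.86 × 123 = 173.78 → 174
B = 173 + 0.86 × (34 − 173) = 173 + 0.86 × -139 = 53.46 → 53
So the blended color is (164, 174, 53), about #a4ae35.

(164, 174, 53)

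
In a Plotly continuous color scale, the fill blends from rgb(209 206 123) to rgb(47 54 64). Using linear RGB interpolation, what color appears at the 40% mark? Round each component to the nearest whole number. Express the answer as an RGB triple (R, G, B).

(144, 145, 99)

40% corresponds to t = 0.4.
R = 209 + 0.4 × (47 − 209) = 209 + 0.4 × -162 = 144.2 → 144
G = 206 + 0.4 × (54 − 206) = 206 + 0.4 × -152 = 145.2 → 145
B = 123 + 0.4 × (64 − 123) = 123 + 0.4 × -59 = 99.4 → 99
So the blended color is (144, 145, 99), about #909163.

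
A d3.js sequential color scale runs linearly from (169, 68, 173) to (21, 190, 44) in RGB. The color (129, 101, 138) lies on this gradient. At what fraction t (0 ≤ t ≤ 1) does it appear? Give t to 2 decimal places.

Invert the lerp on the R channel (largest span, 148): t = (129 − 169) / (21 − 169) = -40/-148 = 0.27027.
Check on G: (101 − 68)/(190 − 68) = 0.2705 ✓

0.27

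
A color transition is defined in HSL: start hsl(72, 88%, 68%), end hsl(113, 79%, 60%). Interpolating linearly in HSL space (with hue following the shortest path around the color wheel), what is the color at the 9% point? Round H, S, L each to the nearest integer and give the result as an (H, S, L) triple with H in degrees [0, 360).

Hue arc: Δh = 113 − 72 = 41° (|Δh| ≤ 180, already the shorter path).
H = 72 + 0.09 × (41) = 75.69 → 76°
S = 88 + 0.09 × (79 − 88) = 87.19 → 87%
L = 68 + 0.09 × (60 − 68) = 67.28 → 67%

(76, 87, 67)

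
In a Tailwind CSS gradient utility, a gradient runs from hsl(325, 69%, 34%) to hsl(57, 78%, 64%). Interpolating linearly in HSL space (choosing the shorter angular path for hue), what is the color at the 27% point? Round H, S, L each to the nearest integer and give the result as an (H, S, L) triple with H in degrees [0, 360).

Hue: 57 − 325 = -268°, but |-268| > 180 so the shorter arc goes the other way: Δh = -268 + 360 = 92°.
H = 325 + 0.27 × (92) = 349.84 → 350°
S = 69 + 0.27 × (78 − 69) = 71.43 → 71%
L = 34 + 0.27 × (64 − 34) = 42.1 → 42%

(350, 71, 42)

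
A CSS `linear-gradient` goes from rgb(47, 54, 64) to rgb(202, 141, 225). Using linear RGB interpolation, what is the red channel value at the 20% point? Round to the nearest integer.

78

R = 47 + 0.2 × (202 − 47) = 78 → 78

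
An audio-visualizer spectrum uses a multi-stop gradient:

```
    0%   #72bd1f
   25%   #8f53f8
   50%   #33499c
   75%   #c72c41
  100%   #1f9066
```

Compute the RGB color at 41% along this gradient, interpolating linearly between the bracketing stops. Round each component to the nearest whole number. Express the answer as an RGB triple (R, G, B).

41% lies between the 25% and 50% stops, so the local fraction is t = (41 − 25)/(50 − 25) = 16/25 ≈ 0.64.
#8f53f8 → (143, 83, 248); #33499c → (51, 73, 156).
R = 143 + 0.64 × (51 − 143) = 84.12 → 84
G = 83 + 0.64 × (73 − 83) = 76.6 → 77
B = 248 + 0.64 × (156 − 248) = 189.12 → 189

(84, 77, 189)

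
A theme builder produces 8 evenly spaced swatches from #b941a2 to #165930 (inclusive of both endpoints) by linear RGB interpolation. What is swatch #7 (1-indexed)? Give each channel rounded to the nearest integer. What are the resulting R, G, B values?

With 8 swatches and endpoints inclusive, swatch 7 sits at t = (7 − 1)/(8 − 1) = 6/7 ≈ 0.8571.
#b941a2 → (185, 65, 162); #165930 → (22, 89, 48).
R = 185 + 0.8571 × (22 − 185) = 45.293 → 45
G = 65 + 0.8571 × (89 − 65) = 85.57 → 86
B = 162 + 0.8571 × (48 − 162) = 64.291 → 64

(45, 86, 64)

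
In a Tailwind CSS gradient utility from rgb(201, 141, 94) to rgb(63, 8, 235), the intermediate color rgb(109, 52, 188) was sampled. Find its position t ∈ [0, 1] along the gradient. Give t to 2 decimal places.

Invert the lerp on the B channel (largest span, 141): t = (188 − 94) / (235 − 94) = 94/141 = 0.66667.
Check on R: (109 − 201)/(63 − 201) = 0.6667 ✓

0.67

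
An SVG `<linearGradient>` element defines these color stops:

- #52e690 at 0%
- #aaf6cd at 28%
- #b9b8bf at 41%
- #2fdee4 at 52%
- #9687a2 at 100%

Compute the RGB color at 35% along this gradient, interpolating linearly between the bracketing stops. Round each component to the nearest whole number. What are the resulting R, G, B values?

(178, 213, 197)

35% lies between the 28% and 41% stops, so the local fraction is t = (35 − 28)/(41 − 28) = 7/13 ≈ 0.5385.
#aaf6cd → (170, 246, 205); #b9b8bf → (185, 184, 191).
R = 170 + 0.5385 × (185 − 170) = 178.077 → 178
G = 246 + 0.5385 × (184 − 246) = 212.613 → 213
B = 205 + 0.5385 × (191 − 205) = 197.461 → 197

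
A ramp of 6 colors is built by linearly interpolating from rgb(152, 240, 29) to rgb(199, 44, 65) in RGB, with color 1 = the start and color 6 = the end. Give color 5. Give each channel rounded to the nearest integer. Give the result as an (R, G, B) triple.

(190, 83, 58)

With 6 swatches and endpoints inclusive, swatch 5 sits at t = (5 − 1)/(6 − 1) = 4/5 ≈ 0.8.
R = 152 + 0.8 × (199 − 152) = 189.6 → 190
G = 240 + 0.8 × (44 − 240) = 83.2 → 83
B = 29 + 0.8 × (65 − 29) = 57.8 → 58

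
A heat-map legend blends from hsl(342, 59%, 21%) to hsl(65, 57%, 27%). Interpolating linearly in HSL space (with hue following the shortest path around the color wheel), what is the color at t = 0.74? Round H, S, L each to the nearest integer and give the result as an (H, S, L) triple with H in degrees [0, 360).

(43, 58, 25)

Hue: 65 − 342 = -277°, but |-277| > 180 so the shorter arc goes the other way: Δh = -277 + 360 = 83°.
H = 342 + 0.74 × (83) = 403.42 → 403 → 403 mod 360 = 43°
S = 59 + 0.74 × (57 − 59) = 57.52 → 58%
L = 21 + 0.74 × (27 − 21) = 25.44 → 25%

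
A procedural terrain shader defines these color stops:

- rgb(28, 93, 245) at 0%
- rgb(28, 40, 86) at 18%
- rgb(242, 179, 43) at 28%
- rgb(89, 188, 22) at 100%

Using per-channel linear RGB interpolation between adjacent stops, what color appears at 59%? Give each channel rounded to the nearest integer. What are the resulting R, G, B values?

(176, 183, 34)

59% lies between the 28% and 100% stops, so the local fraction is t = (59 − 28)/(100 − 28) = 31/72 ≈ 0.4306.
R = 242 + 0.4306 × (89 − 242) = 176.118 → 176
G = 179 + 0.4306 × (188 − 179) = 182.875 → 183
B = 43 + 0.4306 × (22 − 43) = 33.957 → 34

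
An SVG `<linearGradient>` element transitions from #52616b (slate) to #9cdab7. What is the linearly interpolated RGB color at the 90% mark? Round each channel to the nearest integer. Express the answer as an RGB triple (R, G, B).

#52616b → (82, 97, 107); #9cdab7 → (156, 218, 183).
90% corresponds to t = 0.9.
R = 82 + 0.9 × (156 − 82) = 82 + 0.9 × 74 = 148.6 → 149
G = 97 + 0.9 × (218 − 97) = 97 + 0.9 × 121 = 205.9 → 206
B = 107 + 0.9 × (183 − 107) = 107 + 0.9 × 76 = 175.4 → 175
So the blended color is (149, 206, 175), about #95ceaf.

(149, 206, 175)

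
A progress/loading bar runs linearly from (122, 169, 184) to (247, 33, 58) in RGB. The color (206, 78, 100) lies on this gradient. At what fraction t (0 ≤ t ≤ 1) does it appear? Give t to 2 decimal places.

Invert the lerp on the G channel (largest span, 136): t = (78 − 169) / (33 − 169) = -91/-136 = 0.66912.
Check on R: (206 − 122)/(247 − 122) = 0.672 ✓

0.67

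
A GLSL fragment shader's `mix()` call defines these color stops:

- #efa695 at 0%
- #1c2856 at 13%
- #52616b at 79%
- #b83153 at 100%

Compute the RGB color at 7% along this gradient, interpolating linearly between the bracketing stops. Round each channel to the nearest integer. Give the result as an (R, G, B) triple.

7% lies between the 0% and 13% stops, so the local fraction is t = (7 − 0)/(13 − 0) = 7/13 ≈ 0.5385.
#efa695 → (239, 166, 149); #1c2856 → (28, 40, 86).
R = 239 + 0.5385 × (28 − 239) = 125.377 → 125
G = 166 + 0.5385 × (40 − 166) = 98.149 → 98
B = 149 + 0.5385 × (86 − 149) = 115.075 → 115

(125, 98, 115)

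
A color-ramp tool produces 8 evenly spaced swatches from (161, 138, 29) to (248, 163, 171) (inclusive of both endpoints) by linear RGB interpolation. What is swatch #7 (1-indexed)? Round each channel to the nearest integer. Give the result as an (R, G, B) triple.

(236, 159, 151)

With 8 swatches and endpoints inclusive, swatch 7 sits at t = (7 − 1)/(8 − 1) = 6/7 ≈ 0.8571.
R = 161 + 0.8571 × (248 − 161) = 235.568 → 236
G = 138 + 0.8571 × (163 − 138) = 159.428 → 159
B = 29 + 0.8571 × (171 − 29) = 150.708 → 151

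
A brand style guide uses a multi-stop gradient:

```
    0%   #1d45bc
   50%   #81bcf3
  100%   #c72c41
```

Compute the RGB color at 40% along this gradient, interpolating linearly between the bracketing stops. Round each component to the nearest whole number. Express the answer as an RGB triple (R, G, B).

40% lies between the 0% and 50% stops, so the local fraction is t = (40 − 0)/(50 − 0) = 40/50 ≈ 0.8.
#1d45bc → (29, 69, 188); #81bcf3 → (129, 188, 243).
R = 29 + 0.8 × (129 − 29) = 109 → 109
G = 69 + 0.8 × (188 − 69) = 164.2 → 164
B = 188 + 0.8 × (243 − 188) = 232 → 232

(109, 164, 232)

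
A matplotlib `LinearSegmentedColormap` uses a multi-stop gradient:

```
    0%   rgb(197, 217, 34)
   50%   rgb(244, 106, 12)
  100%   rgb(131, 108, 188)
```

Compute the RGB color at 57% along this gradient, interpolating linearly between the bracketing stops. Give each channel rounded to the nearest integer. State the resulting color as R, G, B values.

(228, 106, 37)

57% lies between the 50% and 100% stops, so the local fraction is t = (57 − 50)/(100 − 50) = 7/50 ≈ 0.14.
R = 244 + 0.14 × (131 − 244) = 228.18 → 228
G = 106 + 0.14 × (108 − 106) = 106.28 → 106
B = 12 + 0.14 × (188 − 12) = 36.64 → 37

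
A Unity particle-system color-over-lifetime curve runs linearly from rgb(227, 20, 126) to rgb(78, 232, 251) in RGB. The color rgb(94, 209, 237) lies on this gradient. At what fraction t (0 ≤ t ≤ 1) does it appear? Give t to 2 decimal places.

0.89

Invert the lerp on the G channel (largest span, 212): t = (209 − 20) / (232 − 20) = 189/212 = 0.89151.
Check on R: (94 − 227)/(78 − 227) = 0.8926 ✓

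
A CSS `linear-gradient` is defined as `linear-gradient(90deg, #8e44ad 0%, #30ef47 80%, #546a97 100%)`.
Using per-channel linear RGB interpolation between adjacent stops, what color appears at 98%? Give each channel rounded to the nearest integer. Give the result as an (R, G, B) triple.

(80, 119, 143)

98% lies between the 80% and 100% stops, so the local fraction is t = (98 − 80)/(100 − 80) = 18/20 ≈ 0.9.
#30ef47 → (48, 239, 71); #546a97 → (84, 106, 151).
R = 48 + 0.9 × (84 − 48) = 80.4 → 80
G = 239 + 0.9 × (106 − 239) = 119.3 → 119
B = 71 + 0.9 × (151 − 71) = 143 → 143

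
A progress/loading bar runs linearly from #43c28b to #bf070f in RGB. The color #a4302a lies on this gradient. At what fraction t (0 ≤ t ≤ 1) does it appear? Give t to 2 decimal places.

0.78

Invert the lerp on the G channel (largest span, 187): t = (48 − 194) / (7 − 194) = -146/-187 = 0.78075.
Check on R: (164 − 67)/(191 − 67) = 0.7823 ✓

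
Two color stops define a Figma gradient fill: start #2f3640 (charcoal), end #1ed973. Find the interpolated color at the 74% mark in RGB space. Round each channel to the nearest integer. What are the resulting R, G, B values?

#2f3640 → (47, 54, 64); #1ed973 → (30, 217, 115).
74% corresponds to t = 0.74.
R = 47 + 0.74 × (30 − 47) = 47 + 0.74 × -17 = 34.42 → 34
G = 54 + 0.74 × (217 − 54) = 54 + 0.74 × 163 = 174.62 → 175
B = 64 + 0.74 × (115 − 64) = 64 + 0.74 × 51 = 101.74 → 102
So the blended color is (34, 175, 102), about #22af66.

(34, 175, 102)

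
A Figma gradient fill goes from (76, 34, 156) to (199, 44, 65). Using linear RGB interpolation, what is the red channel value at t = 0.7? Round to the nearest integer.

162

R = 76 + 0.7 × (199 − 76) = 162.1 → 162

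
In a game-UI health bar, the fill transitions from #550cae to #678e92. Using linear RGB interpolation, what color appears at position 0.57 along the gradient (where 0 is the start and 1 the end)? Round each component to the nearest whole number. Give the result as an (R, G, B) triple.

(95, 86, 158)

#550cae → (85, 12, 174); #678e92 → (103, 142, 146).
R = 85 + 0.57 × (103 − 85) = 85 + 0.57 × 18 = 95.26 → 95
G = 12 + 0.57 × (142 − 12) = 12 + 0.57 × 130 = 86.1 → 86
B = 174 + 0.57 × (146 − 174) = 174 + 0.57 × -28 = 158.04 → 158
So the blended color is (95, 86, 158), about #5f569e.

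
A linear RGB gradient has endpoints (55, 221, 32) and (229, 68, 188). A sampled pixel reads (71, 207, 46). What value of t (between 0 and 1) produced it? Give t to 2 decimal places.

0.09

Invert the lerp on the R channel (largest span, 174): t = (71 − 55) / (229 − 55) = 16/174 = 0.091954.
Check on G: (207 − 221)/(68 − 221) = 0.0915 ✓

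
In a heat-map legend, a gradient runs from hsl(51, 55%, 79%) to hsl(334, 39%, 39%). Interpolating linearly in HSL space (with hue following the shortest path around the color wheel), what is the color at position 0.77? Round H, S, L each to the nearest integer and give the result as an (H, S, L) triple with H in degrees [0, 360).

(352, 43, 48)

Hue: 334 − 51 = 283°, but |283| > 180 so the shorter arc goes the other way: Δh = 283 − 360 = -77°.
H = 51 + 0.77 × (-77) = -8.29 → -8 → -8 mod 360 = 352°
S = 55 + 0.77 × (39 − 55) = 42.68 → 43%
L = 79 + 0.77 × (39 − 79) = 48.2 → 48%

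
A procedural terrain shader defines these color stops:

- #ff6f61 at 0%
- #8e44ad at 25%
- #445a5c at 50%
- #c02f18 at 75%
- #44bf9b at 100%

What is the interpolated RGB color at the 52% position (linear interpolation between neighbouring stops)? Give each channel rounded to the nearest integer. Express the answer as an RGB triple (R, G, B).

(78, 87, 87)

52% lies between the 50% and 75% stops, so the local fraction is t = (52 − 50)/(75 − 50) = 2/25 ≈ 0.08.
#445a5c → (68, 90, 92); #c02f18 → (192, 47, 24).
R = 68 + 0.08 × (192 − 68) = 77.92 → 78
G = 90 + 0.08 × (47 − 90) = 86.56 → 87
B = 92 + 0.08 × (24 − 92) = 86.56 → 87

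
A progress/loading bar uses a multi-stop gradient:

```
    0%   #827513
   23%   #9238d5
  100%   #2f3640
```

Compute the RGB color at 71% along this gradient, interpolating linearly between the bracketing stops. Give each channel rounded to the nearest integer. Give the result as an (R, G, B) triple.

71% lies between the 23% and 100% stops, so the local fraction is t = (71 − 23)/(100 − 23) = 48/77 ≈ 0.6234.
#9238d5 → (146, 56, 213); #2f3640 → (47, 54, 64).
R = 146 + 0.6234 × (47 − 146) = 84.283 → 84
G = 56 + 0.6234 × (54 − 56) = 54.753 → 55
B = 213 + 0.6234 × (64 − 213) = 120.113 → 120

(84, 55, 120)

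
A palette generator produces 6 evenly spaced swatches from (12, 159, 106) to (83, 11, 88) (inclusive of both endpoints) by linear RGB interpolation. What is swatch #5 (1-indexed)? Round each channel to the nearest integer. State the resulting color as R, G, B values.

(69, 41, 92)

With 6 swatches and endpoints inclusive, swatch 5 sits at t = (5 − 1)/(6 − 1) = 4/5 ≈ 0.8.
R = 12 + 0.8 × (83 − 12) = 68.8 → 69
G = 159 + 0.8 × (11 − 159) = 40.6 → 41
B = 106 + 0.8 × (88 − 106) = 91.6 → 92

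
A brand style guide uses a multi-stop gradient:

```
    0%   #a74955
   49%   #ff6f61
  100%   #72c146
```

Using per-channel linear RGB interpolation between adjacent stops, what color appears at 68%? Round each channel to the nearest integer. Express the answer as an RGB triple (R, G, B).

(202, 142, 87)

68% lies between the 49% and 100% stops, so the local fraction is t = (68 − 49)/(100 − 49) = 19/51 ≈ 0.3725.
#ff6f61 → (255, 111, 97); #72c146 → (114, 193, 70).
R = 255 + 0.3725 × (114 − 255) = 202.477 → 202
G = 111 + 0.3725 × (193 − 111) = 141.545 → 142
B = 97 + 0.3725 × (70 − 97) = 86.942 → 87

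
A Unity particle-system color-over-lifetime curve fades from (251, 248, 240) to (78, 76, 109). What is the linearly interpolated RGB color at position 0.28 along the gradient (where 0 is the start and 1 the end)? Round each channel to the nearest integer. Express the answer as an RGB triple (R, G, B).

R = 251 + 0.28 × (78 − 251) = 251 + 0.28 × -173 = 202.56 → 203
G = 248 + 0.28 × (76 − 248) = 248 + 0.28 × -172 = 199.84 → 200
B = 240 + 0.28 × (109 − 240) = 240 + 0.28 × -131 = 203.32 → 203
So the blended color is (203, 200, 203), about #cbc8cb.

(203, 200, 203)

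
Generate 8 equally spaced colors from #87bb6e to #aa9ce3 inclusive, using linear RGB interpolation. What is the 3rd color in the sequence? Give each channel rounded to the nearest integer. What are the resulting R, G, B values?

With 8 swatches and endpoints inclusive, swatch 3 sits at t = (3 − 1)/(8 − 1) = 2/7 ≈ 0.2857.
#87bb6e → (135, 187, 110); #aa9ce3 → (170, 156, 227).
R = 135 + 0.2857 × (170 − 135) = 145 → 145
G = 187 + 0.2857 × (156 − 187) = 178.143 → 178
B = 110 + 0.2857 × (227 − 110) = 143.427 → 143

(145, 178, 143)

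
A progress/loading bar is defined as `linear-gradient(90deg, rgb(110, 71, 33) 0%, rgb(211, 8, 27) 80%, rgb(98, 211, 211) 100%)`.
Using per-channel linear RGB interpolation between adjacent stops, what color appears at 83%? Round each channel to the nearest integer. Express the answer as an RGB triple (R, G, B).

(194, 38, 55)

83% lies between the 80% and 100% stops, so the local fraction is t = (83 − 80)/(100 − 80) = 3/20 ≈ 0.15.
R = 211 + 0.15 × (98 − 211) = 194.05 → 194
G = 8 + 0.15 × (211 − 8) = 38.45 → 38
B = 27 + 0.15 × (211 − 27) = 54.6 → 55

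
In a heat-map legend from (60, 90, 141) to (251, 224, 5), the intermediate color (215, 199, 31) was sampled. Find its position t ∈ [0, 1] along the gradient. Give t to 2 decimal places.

Invert the lerp on the R channel (largest span, 191): t = (215 − 60) / (251 − 60) = 155/191 = 0.81152.
Check on G: (199 − 90)/(224 − 90) = 0.8134 ✓

0.81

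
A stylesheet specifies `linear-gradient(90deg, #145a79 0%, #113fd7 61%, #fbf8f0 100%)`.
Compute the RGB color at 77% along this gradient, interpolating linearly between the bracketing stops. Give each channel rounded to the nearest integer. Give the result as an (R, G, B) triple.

77% lies between the 61% and 100% stops, so the local fraction is t = (77 − 61)/(100 − 61) = 16/39 ≈ 0.4103.
#113fd7 → (17, 63, 215); #fbf8f0 → (251, 248, 240).
R = 17 + 0.4103 × (251 − 17) = 113.01 → 113
G = 63 + 0.4103 × (248 − 63) = 138.906 → 139
B = 215 + 0.4103 × (240 − 215) = 225.257 → 225

(113, 139, 225)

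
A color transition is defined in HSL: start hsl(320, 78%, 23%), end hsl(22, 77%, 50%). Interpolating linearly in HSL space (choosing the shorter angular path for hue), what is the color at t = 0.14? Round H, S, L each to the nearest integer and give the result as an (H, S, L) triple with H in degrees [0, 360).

Hue: 22 − 320 = -298°, but |-298| > 180 so the shorter arc goes the other way: Δh = -298 + 360 = 62°.
H = 320 + 0.14 × (62) = 328.68 → 329°
S = 78 + 0.14 × (77 − 78) = 77.86 → 78%
L = 23 + 0.14 × (50 − 23) = 26.78 → 27%

(329, 78, 27)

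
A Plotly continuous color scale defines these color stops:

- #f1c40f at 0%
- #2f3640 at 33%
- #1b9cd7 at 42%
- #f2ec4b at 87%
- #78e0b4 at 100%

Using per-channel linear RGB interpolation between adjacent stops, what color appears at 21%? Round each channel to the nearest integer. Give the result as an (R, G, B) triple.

(118, 106, 46)

21% lies between the 0% and 33% stops, so the local fraction is t = (21 − 0)/(33 − 0) = 21/33 ≈ 0.6364.
#f1c40f → (241, 196, 15); #2f3640 → (47, 54, 64).
R = 241 + 0.6364 × (47 − 241) = 117.538 → 118
G = 196 + 0.6364 × (54 − 196) = 105.631 → 106
B = 15 + 0.6364 × (64 − 15) = 46.184 → 46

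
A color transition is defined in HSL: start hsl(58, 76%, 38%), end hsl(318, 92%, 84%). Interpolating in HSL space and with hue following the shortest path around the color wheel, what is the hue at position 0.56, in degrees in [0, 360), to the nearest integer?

2

Hue: 318 − 58 = 260°, but |260| > 180 so the shorter arc goes the other way: Δh = 260 − 360 = -100°.
H = 58 + 0.56 × (-100) = 2 → 2°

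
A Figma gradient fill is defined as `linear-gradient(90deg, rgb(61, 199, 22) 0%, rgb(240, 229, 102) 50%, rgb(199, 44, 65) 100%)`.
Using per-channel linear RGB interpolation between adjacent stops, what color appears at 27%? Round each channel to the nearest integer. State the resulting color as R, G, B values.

27% lies between the 0% and 50% stops, so the local fraction is t = (27 − 0)/(50 − 0) = 27/50 ≈ 0.54.
R = 61 + 0.54 × (240 − 61) = 157.66 → 158
G = 199 + 0.54 × (229 − 199) = 215.2 → 215
B = 22 + 0.54 × (102 − 22) = 65.2 → 65

(158, 215, 65)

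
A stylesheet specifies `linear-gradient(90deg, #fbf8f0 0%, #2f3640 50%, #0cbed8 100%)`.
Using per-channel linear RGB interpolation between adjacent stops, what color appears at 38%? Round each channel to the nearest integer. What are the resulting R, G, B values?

(96, 101, 106)

38% lies between the 0% and 50% stops, so the local fraction is t = (38 − 0)/(50 − 0) = 38/50 ≈ 0.76.
#fbf8f0 → (251, 248, 240); #2f3640 → (47, 54, 64).
R = 251 + 0.76 × (47 − 251) = 95.96 → 96
G = 248 + 0.76 × (54 − 248) = 100.56 → 101
B = 240 + 0.76 × (64 − 240) = 106.24 → 106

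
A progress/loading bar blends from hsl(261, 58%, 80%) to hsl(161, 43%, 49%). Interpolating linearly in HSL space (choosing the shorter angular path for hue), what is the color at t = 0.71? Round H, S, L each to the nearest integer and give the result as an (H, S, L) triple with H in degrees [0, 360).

Hue arc: Δh = 161 − 261 = -100° (|Δh| ≤ 180, already the shorter path).
H = 261 + 0.71 × (-100) = 190 → 190°
S = 58 + 0.71 × (43 − 58) = 47.35 → 47%
L = 80 + 0.71 × (49 − 80) = 57.99 → 58%

(190, 47, 58)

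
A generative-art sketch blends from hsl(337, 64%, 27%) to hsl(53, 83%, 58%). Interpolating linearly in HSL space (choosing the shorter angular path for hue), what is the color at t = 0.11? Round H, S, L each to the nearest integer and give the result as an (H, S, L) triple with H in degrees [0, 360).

(345, 66, 30)

Hue: 53 − 337 = -284°, but |-284| > 180 so the shorter arc goes the other way: Δh = -284 + 360 = 76°.
H = 337 + 0.11 × (76) = 345.36 → 345°
S = 64 + 0.11 × (83 − 64) = 66.09 → 66%
L = 27 + 0.11 × (58 − 27) = 30.41 → 30%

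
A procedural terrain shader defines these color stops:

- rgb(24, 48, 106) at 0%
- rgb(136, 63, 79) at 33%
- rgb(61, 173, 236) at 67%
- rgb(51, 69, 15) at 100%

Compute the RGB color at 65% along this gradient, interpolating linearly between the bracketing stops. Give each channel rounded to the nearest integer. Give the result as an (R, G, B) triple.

(65, 167, 227)

65% lies between the 33% and 67% stops, so the local fraction is t = (65 − 33)/(67 − 33) = 32/34 ≈ 0.9412.
R = 136 + 0.9412 × (61 − 136) = 65.41 → 65
G = 63 + 0.9412 × (173 − 63) = 166.532 → 167
B = 79 + 0.9412 × (236 − 79) = 226.768 → 227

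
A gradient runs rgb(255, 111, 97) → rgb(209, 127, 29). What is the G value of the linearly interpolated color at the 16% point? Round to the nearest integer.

114

G = 111 + 0.16 × (127 − 111) = 113.56 → 114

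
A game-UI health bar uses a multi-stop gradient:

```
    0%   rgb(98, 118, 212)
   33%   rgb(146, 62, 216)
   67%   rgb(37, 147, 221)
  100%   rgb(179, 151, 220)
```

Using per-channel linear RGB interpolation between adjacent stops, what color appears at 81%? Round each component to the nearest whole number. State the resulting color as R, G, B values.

(97, 149, 221)

81% lies between the 67% and 100% stops, so the local fraction is t = (81 − 67)/(100 − 67) = 14/33 ≈ 0.4242.
R = 37 + 0.4242 × (179 − 37) = 97.236 → 97
G = 147 + 0.4242 × (151 − 147) = 148.697 → 149
B = 221 + 0.4242 × (220 − 221) = 220.576 → 221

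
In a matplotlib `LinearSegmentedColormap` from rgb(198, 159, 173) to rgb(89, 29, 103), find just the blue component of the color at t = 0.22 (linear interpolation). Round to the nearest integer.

158

B = 173 + 0.22 × (103 − 173) = 157.6 → 158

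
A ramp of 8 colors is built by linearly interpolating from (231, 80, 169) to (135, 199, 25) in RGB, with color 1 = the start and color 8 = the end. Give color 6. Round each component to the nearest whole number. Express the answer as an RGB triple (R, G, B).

(162, 165, 66)

With 8 swatches and endpoints inclusive, swatch 6 sits at t = (6 − 1)/(8 − 1) = 5/7 ≈ 0.7143.
R = 231 + 0.7143 × (135 − 231) = 162.427 → 162
G = 80 + 0.7143 × (199 − 80) = 165.002 → 165
B = 169 + 0.7143 × (25 − 169) = 66.141 → 66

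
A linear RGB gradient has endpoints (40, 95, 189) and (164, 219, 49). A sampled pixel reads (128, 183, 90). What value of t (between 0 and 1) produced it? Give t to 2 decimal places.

Invert the lerp on the B channel (largest span, 140): t = (90 − 189) / (49 − 189) = -99/-140 = 0.70714.
Check on R: (128 − 40)/(164 − 40) = 0.7097 ✓

0.71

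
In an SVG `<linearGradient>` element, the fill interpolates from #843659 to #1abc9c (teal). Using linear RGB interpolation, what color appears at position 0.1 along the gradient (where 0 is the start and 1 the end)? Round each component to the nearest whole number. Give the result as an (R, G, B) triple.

(121, 67, 96)

#843659 → (132, 54, 89); #1abc9c → (26, 188, 156).
R = 132 + 0.1 × (26 − 132) = 132 + 0.1 × -106 = 121.4 → 121
G = 54 + 0.1 × (188 − 54) = 54 + 0.1 × 134 = 67.4 → 67
B = 89 + 0.1 × (156 − 89) = 89 + 0.1 × 67 = 95.7 → 96
So the blended color is (121, 67, 96), about #794360.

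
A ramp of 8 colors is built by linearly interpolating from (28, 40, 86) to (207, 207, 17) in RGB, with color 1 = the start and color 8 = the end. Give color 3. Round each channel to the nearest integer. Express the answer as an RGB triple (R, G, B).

With 8 swatches and endpoints inclusive, swatch 3 sits at t = (3 − 1)/(8 − 1) = 2/7 ≈ 0.2857.
R = 28 + 0.2857 × (207 − 28) = 79.14 → 79
G = 40 + 0.2857 × (207 − 40) = 87.712 → 88
B = 86 + 0.2857 × (17 − 86) = 66.287 → 66

(79, 88, 66)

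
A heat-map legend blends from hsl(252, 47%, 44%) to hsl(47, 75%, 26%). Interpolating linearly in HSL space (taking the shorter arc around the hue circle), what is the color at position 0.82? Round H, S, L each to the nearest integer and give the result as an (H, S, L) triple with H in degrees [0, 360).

Hue: 47 − 252 = -205°, but |-205| > 180 so the shorter arc goes the other way: Δh = -205 + 360 = 155°.
H = 252 + 0.82 × (155) = 379.1 → 379 → 379 mod 360 = 19°
S = 47 + 0.82 × (75 − 47) = 69.96 → 70%
L = 44 + 0.82 × (26 − 44) = 29.24 → 29%

(19, 70, 29)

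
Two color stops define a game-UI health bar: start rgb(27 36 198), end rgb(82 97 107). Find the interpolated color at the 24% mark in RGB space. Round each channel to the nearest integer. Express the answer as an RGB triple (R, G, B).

(40, 51, 176)

24% corresponds to t = 0.24.
R = 27 + 0.24 × (82 − 27) = 27 + 0.24 × 55 = 40.2 → 40
G = 36 + 0.24 × (97 − 36) = 36 + 0.24 × 61 = 50.64 → 51
B = 198 + 0.24 × (107 − 198) = 198 + 0.24 × -91 = 176.16 → 176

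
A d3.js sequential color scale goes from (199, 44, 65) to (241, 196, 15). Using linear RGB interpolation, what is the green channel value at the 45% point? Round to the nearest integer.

112

G = 44 + 0.45 × (196 − 44) = 112.4 → 112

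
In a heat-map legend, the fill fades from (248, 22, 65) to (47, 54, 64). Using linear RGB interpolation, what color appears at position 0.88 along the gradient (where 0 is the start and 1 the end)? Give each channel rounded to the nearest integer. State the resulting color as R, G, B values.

R = 248 + 0.88 × (47 − 248) = 248 + 0.88 × -201 = 71.12 → 71
G = 22 + 0.88 × (54 − 22) = 22 + 0.88 × 32 = 50.16 → 50
B = 65 + 0.88 × (64 − 65) = 65 + 0.88 × -1 = 64.12 → 64
So the blended color is (71, 50, 64), about #473240.

(71, 50, 64)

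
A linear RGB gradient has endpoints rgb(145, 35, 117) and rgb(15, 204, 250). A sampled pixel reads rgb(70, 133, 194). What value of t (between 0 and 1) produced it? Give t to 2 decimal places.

0.58

Invert the lerp on the G channel (largest span, 169): t = (133 − 35) / (204 − 35) = 98/169 = 0.57988.
Check on R: (70 − 145)/(15 − 145) = 0.5769 ✓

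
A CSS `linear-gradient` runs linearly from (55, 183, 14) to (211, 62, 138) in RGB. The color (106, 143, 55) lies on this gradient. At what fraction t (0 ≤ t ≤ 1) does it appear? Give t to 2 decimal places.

0.33

Invert the lerp on the R channel (largest span, 156): t = (106 − 55) / (211 − 55) = 51/156 = 0.32692.
Check on G: (143 − 183)/(62 − 183) = 0.3306 ✓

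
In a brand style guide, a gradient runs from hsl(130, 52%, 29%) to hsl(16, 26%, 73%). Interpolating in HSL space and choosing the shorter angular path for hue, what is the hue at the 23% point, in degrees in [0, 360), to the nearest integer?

104

Hue arc: Δh = 16 − 130 = -114° (|Δh| ≤ 180, already the shorter path).
H = 130 + 0.23 × (-114) = 103.78 → 104°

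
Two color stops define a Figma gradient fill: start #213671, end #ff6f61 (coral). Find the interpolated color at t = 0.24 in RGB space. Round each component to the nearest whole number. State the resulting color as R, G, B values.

(86, 68, 109)

#213671 → (33, 54, 113); #ff6f61 → (255, 111, 97).
R = 33 + 0.24 × (255 − 33) = 33 + 0.24 × 222 = 86.28 → 86
G = 54 + 0.24 × (111 − 54) = 54 + 0.24 × 57 = 67.68 → 68
B = 113 + 0.24 × (97 − 113) = 113 + 0.24 × -16 = 109.16 → 109
So the blended color is (86, 68, 109), about #56446d.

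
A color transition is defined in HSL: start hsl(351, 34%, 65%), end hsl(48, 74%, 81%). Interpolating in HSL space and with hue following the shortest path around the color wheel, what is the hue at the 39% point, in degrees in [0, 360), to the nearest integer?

Hue: 48 − 351 = -303°, but |-303| > 180 so the shorter arc goes the other way: Δh = -303 + 360 = 57°.
H = 351 + 0.39 × (57) = 373.23 → 373 → 373 mod 360 = 13°

13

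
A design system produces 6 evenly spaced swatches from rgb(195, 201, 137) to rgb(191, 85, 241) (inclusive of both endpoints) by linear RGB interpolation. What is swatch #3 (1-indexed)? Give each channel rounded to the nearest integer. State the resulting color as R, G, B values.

With 6 swatches and endpoints inclusive, swatch 3 sits at t = (3 − 1)/(6 − 1) = 2/5 ≈ 0.4.
R = 195 + 0.4 × (191 − 195) = 193.4 → 193
G = 201 + 0.4 × (85 − 201) = 154.6 → 155
B = 137 + 0.4 × (241 − 137) = 178.6 → 179

(193, 155, 179)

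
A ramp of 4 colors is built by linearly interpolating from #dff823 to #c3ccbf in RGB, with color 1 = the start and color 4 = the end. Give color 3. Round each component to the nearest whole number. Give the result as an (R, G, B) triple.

(204, 219, 139)

With 4 swatches and endpoints inclusive, swatch 3 sits at t = (3 − 1)/(4 − 1) = 2/3 ≈ 0.6667.
#dff823 → (223, 248, 35); #c3ccbf → (195, 204, 191).
R = 223 + 0.6667 × (195 − 223) = 204.332 → 204
G = 248 + 0.6667 × (204 − 248) = 218.665 → 219
B = 35 + 0.6667 × (191 − 35) = 139.005 → 139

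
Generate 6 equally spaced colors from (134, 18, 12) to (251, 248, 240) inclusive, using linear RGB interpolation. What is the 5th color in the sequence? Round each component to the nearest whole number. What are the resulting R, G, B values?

With 6 swatches and endpoints inclusive, swatch 5 sits at t = (5 − 1)/(6 − 1) = 4/5 ≈ 0.8.
R = 134 + 0.8 × (251 − 134) = 227.6 → 228
G = 18 + 0.8 × (248 − 18) = 202 → 202
B = 12 + 0.8 × (240 − 12) = 194.4 → 194

(228, 202, 194)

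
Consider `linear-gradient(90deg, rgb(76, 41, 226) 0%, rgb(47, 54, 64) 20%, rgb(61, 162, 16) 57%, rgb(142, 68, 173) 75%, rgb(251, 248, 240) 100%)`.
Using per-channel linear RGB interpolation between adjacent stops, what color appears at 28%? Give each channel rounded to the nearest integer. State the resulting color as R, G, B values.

(50, 77, 54)

28% lies between the 20% and 57% stops, so the local fraction is t = (28 − 20)/(57 − 20) = 8/37 ≈ 0.2162.
R = 47 + 0.2162 × (61 − 47) = 50.027 → 50
G = 54 + 0.2162 × (162 − 54) = 77.35 → 77
B = 64 + 0.2162 × (16 − 64) = 53.622 → 54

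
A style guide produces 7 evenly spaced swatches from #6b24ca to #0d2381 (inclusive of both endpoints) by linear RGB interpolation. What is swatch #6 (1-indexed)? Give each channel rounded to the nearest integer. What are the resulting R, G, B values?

With 7 swatches and endpoints inclusive, swatch 6 sits at t = (6 − 1)/(7 − 1) = 5/6 ≈ 0.8333.
#6b24ca → (107, 36, 202); #0d2381 → (13, 35, 129).
R = 107 + 0.8333 × (13 − 107) = 28.67 → 29
G = 36 + 0.8333 × (35 − 36) = 35.167 → 35
B = 202 + 0.8333 × (129 − 202) = 141.169 → 141

(29, 35, 141)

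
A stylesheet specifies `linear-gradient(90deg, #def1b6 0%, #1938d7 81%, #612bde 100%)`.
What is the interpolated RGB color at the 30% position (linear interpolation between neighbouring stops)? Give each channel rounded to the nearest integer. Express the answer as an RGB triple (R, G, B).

(149, 172, 194)

30% lies between the 0% and 81% stops, so the local fraction is t = (30 − 0)/(81 − 0) = 30/81 ≈ 0.3704.
#def1b6 → (222, 241, 182); #1938d7 → (25, 56, 215).
R = 222 + 0.3704 × (25 − 222) = 149.031 → 149
G = 241 + 0.3704 × (56 − 241) = 172.476 → 172
B = 182 + 0.3704 × (215 − 182) = 194.223 → 194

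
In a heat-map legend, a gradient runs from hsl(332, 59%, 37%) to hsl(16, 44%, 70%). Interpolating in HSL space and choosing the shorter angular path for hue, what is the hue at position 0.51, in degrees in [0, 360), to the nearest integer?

354

Hue: 16 − 332 = -316°, but |-316| > 180 so the shorter arc goes the other way: Δh = -316 + 360 = 44°.
H = 332 + 0.51 × (44) = 354.44 → 354°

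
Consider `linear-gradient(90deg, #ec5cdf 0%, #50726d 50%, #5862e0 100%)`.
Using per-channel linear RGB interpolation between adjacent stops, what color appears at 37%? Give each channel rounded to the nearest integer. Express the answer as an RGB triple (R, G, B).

(121, 108, 139)

37% lies between the 0% and 50% stops, so the local fraction is t = (37 − 0)/(50 − 0) = 37/50 ≈ 0.74.
#ec5cdf → (236, 92, 223); #50726d → (80, 114, 109).
R = 236 + 0.74 × (80 − 236) = 120.56 → 121
G = 92 + 0.74 × (114 − 92) = 108.28 → 108
B = 223 + 0.74 × (109 − 223) = 138.64 → 139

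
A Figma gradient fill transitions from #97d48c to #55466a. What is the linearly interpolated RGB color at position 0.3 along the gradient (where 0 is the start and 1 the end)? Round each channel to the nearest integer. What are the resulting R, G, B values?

#97d48c → (151, 212, 140); #55466a → (85, 70, 106).
R = 151 + 0.3 × (85 − 151) = 151 + 0.3 × -66 = 131.2 → 131
G = 212 + 0.3 × (70 − 212) = 212 + 0.3 × -142 = 169.4 → 169
B = 140 + 0.3 × (106 − 140) = 140 + 0.3 × -34 = 129.8 → 130
So the blended color is (131, 169, 130), about #83a982.

(131, 169, 130)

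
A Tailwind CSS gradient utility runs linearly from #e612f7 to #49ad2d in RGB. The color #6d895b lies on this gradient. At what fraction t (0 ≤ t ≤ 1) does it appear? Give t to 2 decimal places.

0.77

Invert the lerp on the B channel (largest span, 202): t = (91 − 247) / (45 − 247) = -156/-202 = 0.77228.
Check on R: (109 − 230)/(73 − 230) = 0.7707 ✓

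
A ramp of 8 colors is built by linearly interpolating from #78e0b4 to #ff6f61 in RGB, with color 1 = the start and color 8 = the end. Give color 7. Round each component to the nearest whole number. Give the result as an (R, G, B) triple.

With 8 swatches and endpoints inclusive, swatch 7 sits at t = (7 − 1)/(8 − 1) = 6/7 ≈ 0.8571.
#78e0b4 → (120, 224, 180); #ff6f61 → (255, 111, 97).
R = 120 + 0.8571 × (255 − 120) = 235.709 → 236
G = 224 + 0.8571 × (111 − 224) = 127.148 → 127
B = 180 + 0.8571 × (97 − 180) = 108.861 → 109

(236, 127, 109)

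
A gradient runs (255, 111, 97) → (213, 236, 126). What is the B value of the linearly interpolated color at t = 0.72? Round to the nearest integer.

B = 97 + 0.72 × (126 − 97) = 117.88 → 118

118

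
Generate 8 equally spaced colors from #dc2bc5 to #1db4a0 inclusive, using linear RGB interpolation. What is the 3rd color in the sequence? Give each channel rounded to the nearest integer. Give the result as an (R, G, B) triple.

With 8 swatches and endpoints inclusive, swatch 3 sits at t = (3 − 1)/(8 − 1) = 2/7 ≈ 0.2857.
#dc2bc5 → (220, 43, 197); #1db4a0 → (29, 180, 160).
R = 220 + 0.2857 × (29 − 220) = 165.431 → 165
G = 43 + 0.2857 × (180 − 43) = 82.141 → 82
B = 197 + 0.2857 × (160 − 197) = 186.429 → 186

(165, 82, 186)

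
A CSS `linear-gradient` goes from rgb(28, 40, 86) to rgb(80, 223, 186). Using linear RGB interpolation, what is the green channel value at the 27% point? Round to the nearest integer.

89

G = 40 + 0.27 × (223 − 40) = 89.41 → 89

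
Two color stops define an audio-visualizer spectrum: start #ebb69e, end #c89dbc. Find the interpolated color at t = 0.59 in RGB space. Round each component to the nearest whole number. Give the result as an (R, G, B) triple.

#ebb69e → (235, 182, 158); #c89dbc → (200, 157, 188).
R = 235 + 0.59 × (200 − 235) = 235 + 0.59 × -35 = 214.35 → 214
G = 182 + 0.59 × (157 − 182) = 182 + 0.59 × -25 = 167.25 → 167
B = 158 + 0.59 × (188 − 158) = 158 + 0.59 × 30 = 175.7 → 176

(214, 167, 176)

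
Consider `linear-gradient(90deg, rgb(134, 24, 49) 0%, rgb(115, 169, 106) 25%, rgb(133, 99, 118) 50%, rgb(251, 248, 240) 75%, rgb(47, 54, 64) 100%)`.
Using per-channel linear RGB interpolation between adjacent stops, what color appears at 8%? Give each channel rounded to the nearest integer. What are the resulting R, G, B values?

(128, 70, 67)

8% lies between the 0% and 25% stops, so the local fraction is t = (8 − 0)/(25 − 0) = 8/25 ≈ 0.32.
R = 134 + 0.32 × (115 − 134) = 127.92 → 128
G = 24 + 0.32 × (169 − 24) = 70.4 → 70
B = 49 + 0.32 × (106 − 49) = 67.24 → 67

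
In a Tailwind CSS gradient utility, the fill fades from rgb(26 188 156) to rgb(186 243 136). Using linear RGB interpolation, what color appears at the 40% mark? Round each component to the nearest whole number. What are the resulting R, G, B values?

40% corresponds to t = 0.4.
R = 26 + 0.4 × (186 − 26) = 26 + 0.4 × 160 = 90 → 90
G = 188 + 0.4 × (243 − 188) = 188 + 0.4 × 55 = 210 → 210
B = 156 + 0.4 × (136 − 156) = 156 + 0.4 × -20 = 148 → 148

(90, 210, 148)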